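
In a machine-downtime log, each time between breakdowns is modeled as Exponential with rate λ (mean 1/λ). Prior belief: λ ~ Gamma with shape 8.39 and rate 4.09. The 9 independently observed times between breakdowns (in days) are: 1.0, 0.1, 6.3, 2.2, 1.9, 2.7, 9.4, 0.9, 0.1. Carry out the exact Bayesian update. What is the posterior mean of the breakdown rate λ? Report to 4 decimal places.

With a Gamma(shape α, rate β) prior on the exponential rate λ, the posterior after n observations with total T = Σxᵢ is Gamma(α+n, β+T).
Sum of observations T = 24.6 days; n = 9.
Posterior: Gamma(8.39+9, 4.09+24.6) = Gamma(17.39, 28.69).
Posterior mean of λ = α/β = 17.39/28.69 = 0.6061.

0.6061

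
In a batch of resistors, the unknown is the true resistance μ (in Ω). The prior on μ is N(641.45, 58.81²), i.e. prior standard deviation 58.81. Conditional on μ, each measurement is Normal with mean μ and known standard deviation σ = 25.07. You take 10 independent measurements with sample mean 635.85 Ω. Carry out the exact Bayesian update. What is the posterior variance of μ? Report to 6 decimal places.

For Normal data with known variance σ², a Normal(μ₀, σ₀²) prior on μ is conjugate. Posterior precision = 1/σ₀² + n/σ²; posterior mean is the precision-weighted average of μ₀ and x̄.
σ₀² = 58.81² = 3458.6161, σ² = 25.07² = 628.5049; σ² + n·σ₀² = 628.5049 + 10·3458.6161 = 35214.6659.
Posterior precision = 1/σ₀² + n/σ² = 1/3458.6161 + 10/628.5049 = (σ² + n·σ₀²)/(σ₀²σ²) = 35214.6659/(3458.6161·628.5049); posterior variance σₙ² = σ₀²σ²/(σ² + n·σ₀²) = 3458.6161·628.5049/35214.6659 = 61.728746.

61.728746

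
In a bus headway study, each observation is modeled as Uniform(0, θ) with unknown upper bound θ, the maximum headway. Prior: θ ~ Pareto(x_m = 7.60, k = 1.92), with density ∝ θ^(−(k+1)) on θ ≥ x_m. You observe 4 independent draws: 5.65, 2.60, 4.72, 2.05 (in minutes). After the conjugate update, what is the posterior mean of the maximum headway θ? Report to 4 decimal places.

A Pareto(scale x_m, shape k) prior on the upper bound θ of Uniform(0, θ) is conjugate: posterior is Pareto(max(x_m, max xᵢ), k + n).
Sample maximum = 5.65; prior scale x_m = 7.60 → posterior scale = max = 7.60.
Posterior shape = 1.92 + 4 = 5.92.
E[θ|data] = k·x_m/(k−1) = 5.92·7.60/4.92 = 9.1447.

9.1447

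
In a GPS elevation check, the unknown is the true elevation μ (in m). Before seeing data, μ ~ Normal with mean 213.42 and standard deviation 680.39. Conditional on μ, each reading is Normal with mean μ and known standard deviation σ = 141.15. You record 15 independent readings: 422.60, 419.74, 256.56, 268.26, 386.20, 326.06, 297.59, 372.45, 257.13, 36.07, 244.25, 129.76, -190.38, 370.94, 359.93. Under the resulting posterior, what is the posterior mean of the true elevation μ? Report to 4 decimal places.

For Normal data with known variance σ², a Normal(μ₀, σ₀²) prior on μ is conjugate. Posterior precision = 1/σ₀² + n/σ²; posterior mean is the precision-weighted average of μ₀ and x̄.
Σxᵢ = 422.60 + 419.74 + 256.56 + 268.26 + 386.20 + 326.06 + 297.59 + 372.45 + 257.13 + 36.07 + 244.25 + 129.76 + (-190.38) + 370.94 + 359.93 = 3957.16, so n·x̄ = 3957.16.
σ₀² = 680.39² = 462930.5521, σ² = 141.15² = 19923.3225; σ² + n·σ₀² = 19923.3225 + 15·462930.5521 = 6963881.604.
Posterior mean = (μ₀/σ₀² + n·x̄/σ²)/(1/σ₀² + n/σ²) = (σ²·μ₀ + σ₀²·n·x̄)/(σ² + n·σ₀²) = (19923.3225·213.42 + 462930.5521·3957.16)/6963881.604 = 1836142299.035986/6963881.604 = 263.6665.

263.6665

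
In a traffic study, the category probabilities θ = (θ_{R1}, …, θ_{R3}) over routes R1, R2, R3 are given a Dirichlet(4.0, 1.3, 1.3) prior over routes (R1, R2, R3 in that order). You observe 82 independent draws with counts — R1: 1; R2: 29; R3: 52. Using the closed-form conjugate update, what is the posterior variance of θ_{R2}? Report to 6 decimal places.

0.002512

The Dirichlet prior is conjugate to the Multinomial likelihood: each posterior αⱼ = prior αⱼ + observed count nⱼ.
Posterior concentration: (5.0, 30.3, 53.3), total = 88.6.
Var[θ_j] = α_j(Σα−α_j)/((Σα)²(Σα+1)) = 30.3·58.3/(88.6²·89.6) = 0.002512.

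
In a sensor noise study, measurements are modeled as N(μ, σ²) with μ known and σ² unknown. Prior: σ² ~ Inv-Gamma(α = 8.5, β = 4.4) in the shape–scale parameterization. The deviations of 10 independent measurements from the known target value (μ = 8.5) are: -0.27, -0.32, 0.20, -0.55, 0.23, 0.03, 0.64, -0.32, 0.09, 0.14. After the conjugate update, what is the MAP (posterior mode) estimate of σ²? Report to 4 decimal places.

0.3418

With known mean μ and an Inverse-Gamma(α, β) prior on σ², the Normal likelihood is conjugate: posterior is Inv-Gamma(α + n/2, β + Σ(xᵢ−μ)²/2).
Σ(xᵢ−μ)² = (-0.27)² + (-0.32)² + (0.20)² + (-0.55)² + (0.23)² + (0.03)² + (0.64)² + (-0.32)² + (0.09)² + (0.14)² = 1.1113.
Posterior: Inv-Gamma(8.5 + 10/2, 4.4 + 1.1113/2) = Inv-Gamma(13.50, 4.95565).
Mode = β/(α+1) = 4.95565/14.50 = 0.3418.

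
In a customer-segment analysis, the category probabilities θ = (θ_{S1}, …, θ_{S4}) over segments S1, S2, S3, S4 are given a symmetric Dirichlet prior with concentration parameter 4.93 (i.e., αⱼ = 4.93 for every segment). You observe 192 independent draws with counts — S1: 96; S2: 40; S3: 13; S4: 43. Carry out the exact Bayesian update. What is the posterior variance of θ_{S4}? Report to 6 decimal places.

0.000823

The Dirichlet prior is conjugate to the Multinomial likelihood: each posterior αⱼ = prior αⱼ + observed count nⱼ.
Posterior concentration: (100.93, 44.93, 17.93, 47.93), total = 211.72.
Var[θ_j] = α_j(Σα−α_j)/((Σα)²(Σα+1)) = 47.93·163.79/(211.72²·212.72) = 0.000823.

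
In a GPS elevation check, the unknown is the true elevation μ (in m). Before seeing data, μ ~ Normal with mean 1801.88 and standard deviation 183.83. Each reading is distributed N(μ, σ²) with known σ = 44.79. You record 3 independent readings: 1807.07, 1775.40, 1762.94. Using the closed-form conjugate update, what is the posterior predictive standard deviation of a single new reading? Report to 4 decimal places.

51.5934

For Normal data with known variance σ², a Normal(μ₀, σ₀²) prior on μ is conjugate. Posterior precision = 1/σ₀² + n/σ²; posterior mean is the precision-weighted average of μ₀ and x̄.
σ₀² = 183.83² = 33793.4689, σ² = 44.79² = 2006.1441; σ² + n·σ₀² = 2006.1441 + 3·33793.4689 = 103386.5508.
Posterior precision = 1/σ₀² + n/σ² = 1/33793.4689 + 3/2006.1441 = (σ² + n·σ₀²)/(σ₀²σ²) = 103386.5508/(33793.4689·2006.1441); posterior variance σₙ² = σ₀²σ²/(σ² + n·σ₀²) = 33793.4689·2006.1441/103386.5508 = 655.738756.
Predictive variance for one new observation = σₙ² + σ² = 33793.4689·2006.1441/103386.5508 + 2006.1441 = σ²·(σ₀² + 103386.5508)/103386.5508 = 2006.1441·137180.0197/103386.5508 = 2661.882856; SD = √(2006.1441·137180.0197/103386.5508) = 51.5934.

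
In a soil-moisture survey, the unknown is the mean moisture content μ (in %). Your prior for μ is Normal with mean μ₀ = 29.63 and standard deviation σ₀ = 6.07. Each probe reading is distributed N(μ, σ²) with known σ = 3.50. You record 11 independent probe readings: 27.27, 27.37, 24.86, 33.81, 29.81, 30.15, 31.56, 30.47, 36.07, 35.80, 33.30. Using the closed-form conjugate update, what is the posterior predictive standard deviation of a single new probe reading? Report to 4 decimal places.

3.6512

For Normal data with known variance σ², a Normal(μ₀, σ₀²) prior on μ is conjugate. Posterior precision = 1/σ₀² + n/σ²; posterior mean is the precision-weighted average of μ₀ and x̄.
σ₀² = 6.07² = 36.8449, σ² = 3.50² = 12.25; σ² + n·σ₀² = 12.25 + 11·36.8449 = 417.5439.
Posterior precision = 1/σ₀² + n/σ² = 1/36.8449 + 11/12.25 = (σ² + n·σ₀²)/(σ₀²σ²) = 417.5439/(36.8449·12.25); posterior variance σₙ² = σ₀²σ²/(σ² + n·σ₀²) = 36.8449·12.25/417.5439 = 1.080964.
Predictive variance for one new observation = σₙ² + σ² = 36.8449·12.25/417.5439 + 12.25 = σ²·(σ₀² + 417.5439)/417.5439 = 12.25·454.3888/417.5439 = 13.330964; SD = √(12.25·454.3888/417.5439) = 3.6512.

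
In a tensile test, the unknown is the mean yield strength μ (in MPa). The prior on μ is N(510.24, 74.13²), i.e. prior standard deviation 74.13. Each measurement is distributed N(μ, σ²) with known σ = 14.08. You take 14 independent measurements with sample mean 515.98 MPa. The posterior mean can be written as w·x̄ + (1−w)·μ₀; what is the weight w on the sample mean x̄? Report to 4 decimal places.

For Normal data with known variance σ², a Normal(μ₀, σ₀²) prior on μ is conjugate. Posterior precision = 1/σ₀² + n/σ²; posterior mean is the precision-weighted average of μ₀ and x̄.
σ₀² = 74.13² = 5495.2569, σ² = 14.08² = 198.2464. Prior precision 1/σ₀² = 1/5495.2569; data precision n/σ² = 14/198.2464.
w = (n/σ²)/(1/σ₀² + n/σ²) = n·σ₀²/(σ² + n·σ₀²) = 14·5495.2569/(198.2464 + 14·5495.2569) = 76933.5966/77131.843 = 0.9974.

0.9974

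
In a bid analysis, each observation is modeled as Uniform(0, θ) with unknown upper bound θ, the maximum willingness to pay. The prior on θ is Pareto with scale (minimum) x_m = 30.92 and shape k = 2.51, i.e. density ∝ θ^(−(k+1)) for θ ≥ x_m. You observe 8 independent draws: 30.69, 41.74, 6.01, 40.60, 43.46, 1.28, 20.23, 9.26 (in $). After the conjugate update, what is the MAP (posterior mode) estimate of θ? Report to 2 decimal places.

A Pareto(scale x_m, shape k) prior on the upper bound θ of Uniform(0, θ) is conjugate: posterior is Pareto(max(x_m, max xᵢ), k + n).
Sample maximum = 43.46; prior scale x_m = 30.92 → posterior scale = max = 43.46.
Posterior shape = 2.51 + 8 = 10.51.
The Pareto density is decreasing on [x_m, ∞), so the mode is x_m = 43.46.

43.46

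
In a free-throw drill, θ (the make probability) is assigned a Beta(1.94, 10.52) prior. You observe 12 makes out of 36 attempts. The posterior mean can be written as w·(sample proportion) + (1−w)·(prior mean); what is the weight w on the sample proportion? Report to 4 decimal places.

0.7429

The Beta prior is conjugate to a Binomial/Bernoulli likelihood; the update adds successes to α and failures to β.
Posterior mean = (α₀+k)/(α₀+β₀+n) = [n/(α₀+β₀+n)]·(k/n) + [(α₀+β₀)/(α₀+β₀+n)]·α₀/(α₀+β₀), so only n and the prior enter the weight.
The weight on the data is w = n/(α₀+β₀+n) = 36/(1.94+10.52+36) = 36/48.46 = 0.7429.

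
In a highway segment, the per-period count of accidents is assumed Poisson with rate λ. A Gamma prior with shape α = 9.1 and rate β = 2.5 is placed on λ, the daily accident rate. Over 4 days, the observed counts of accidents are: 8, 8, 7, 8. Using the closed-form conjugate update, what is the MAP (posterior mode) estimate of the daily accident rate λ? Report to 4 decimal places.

6.0154

With a Gamma(shape α, rate β) prior, the Poisson likelihood is conjugate: the posterior is Gamma(α + ΣXᵢ, β + n).
Sum of counts S = 31 over n = 4 days.
Posterior: Gamma(α+S, β+n) = Gamma(9.1+31, 2.5+4) = Gamma(40.1, 6.5).
Mode of Gamma(α,β) for α≥1 is (α−1)/β = 39.1/6.5 = 6.0154.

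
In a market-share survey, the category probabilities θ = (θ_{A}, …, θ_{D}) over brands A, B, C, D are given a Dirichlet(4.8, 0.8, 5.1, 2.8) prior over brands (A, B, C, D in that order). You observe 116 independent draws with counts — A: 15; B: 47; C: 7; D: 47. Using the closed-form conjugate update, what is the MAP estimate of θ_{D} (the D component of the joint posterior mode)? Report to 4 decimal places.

The Dirichlet prior is conjugate to the Multinomial likelihood: each posterior αⱼ = prior αⱼ + observed count nⱼ.
Posterior concentration: (19.8, 47.8, 12.1, 49.8), total = 129.5.
Joint mode component: (α_{D}−1)/(Σα−K) = 48.8/125.5 = 0.3888.

0.3888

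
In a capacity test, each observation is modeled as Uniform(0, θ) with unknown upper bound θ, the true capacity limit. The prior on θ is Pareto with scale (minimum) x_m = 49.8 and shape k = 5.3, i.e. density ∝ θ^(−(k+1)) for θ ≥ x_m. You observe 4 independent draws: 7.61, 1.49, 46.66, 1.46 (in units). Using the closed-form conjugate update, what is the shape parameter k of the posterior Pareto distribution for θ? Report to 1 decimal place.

A Pareto(scale x_m, shape k) prior on the upper bound θ of Uniform(0, θ) is conjugate: posterior is Pareto(max(x_m, max xᵢ), k + n).
Sample maximum = 46.66; prior scale x_m = 49.8 → posterior scale = max = 49.80.
Posterior shape = 5.3 + 4 = 9.3.
Posterior shape k = 9.3.

9.3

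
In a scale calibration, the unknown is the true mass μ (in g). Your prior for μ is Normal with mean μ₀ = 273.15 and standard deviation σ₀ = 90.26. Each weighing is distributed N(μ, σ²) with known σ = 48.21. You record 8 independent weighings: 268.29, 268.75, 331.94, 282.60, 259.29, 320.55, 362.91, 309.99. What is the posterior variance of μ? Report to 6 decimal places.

For Normal data with known variance σ², a Normal(μ₀, σ₀²) prior on μ is conjugate. Posterior precision = 1/σ₀² + n/σ²; posterior mean is the precision-weighted average of μ₀ and x̄.
σ₀² = 90.26² = 8146.8676, σ² = 48.21² = 2324.2041; σ² + n·σ₀² = 2324.2041 + 8·8146.8676 = 67499.1449.
Posterior precision = 1/σ₀² + n/σ² = 1/8146.8676 + 8/2324.2041 = (σ² + n·σ₀²)/(σ₀²σ²) = 67499.1449/(8146.8676·2324.2041); posterior variance σₙ² = σ₀²σ²/(σ² + n·σ₀²) = 8146.8676·2324.2041/67499.1449 = 280.521822.

280.521822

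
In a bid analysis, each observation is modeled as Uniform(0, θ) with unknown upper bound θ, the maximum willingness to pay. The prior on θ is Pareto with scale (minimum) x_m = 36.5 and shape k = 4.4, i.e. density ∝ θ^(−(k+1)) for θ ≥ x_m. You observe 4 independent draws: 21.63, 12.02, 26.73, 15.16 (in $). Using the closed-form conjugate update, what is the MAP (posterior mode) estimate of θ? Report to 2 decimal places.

A Pareto(scale x_m, shape k) prior on the upper bound θ of Uniform(0, θ) is conjugate: posterior is Pareto(max(x_m, max xᵢ), k + n).
Sample maximum = 26.73; prior scale x_m = 36.5 → posterior scale = max = 36.50.
Posterior shape = 4.4 + 4 = 8.4.
The Pareto density is decreasing on [x_m, ∞), so the mode is x_m = 36.50.

36.50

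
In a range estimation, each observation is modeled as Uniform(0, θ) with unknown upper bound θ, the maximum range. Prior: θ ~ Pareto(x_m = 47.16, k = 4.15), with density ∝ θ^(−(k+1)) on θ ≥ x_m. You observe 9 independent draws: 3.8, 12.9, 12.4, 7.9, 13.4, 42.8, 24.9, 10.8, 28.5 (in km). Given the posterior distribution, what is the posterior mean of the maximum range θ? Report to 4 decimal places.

A Pareto(scale x_m, shape k) prior on the upper bound θ of Uniform(0, θ) is conjugate: posterior is Pareto(max(x_m, max xᵢ), k + n).
Sample maximum = 42.8; prior scale x_m = 47.16 → posterior scale = max = 47.16.
Posterior shape = 4.15 + 9 = 13.15.
E[θ|data] = k·x_m/(k−1) = 13.15·47.16/12.15 = 51.0415.

51.0415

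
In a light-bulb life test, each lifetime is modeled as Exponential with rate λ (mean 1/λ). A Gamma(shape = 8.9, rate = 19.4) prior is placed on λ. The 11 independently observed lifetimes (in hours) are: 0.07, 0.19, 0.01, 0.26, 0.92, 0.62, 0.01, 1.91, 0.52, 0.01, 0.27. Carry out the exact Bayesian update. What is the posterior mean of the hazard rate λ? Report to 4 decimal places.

With a Gamma(shape α, rate β) prior on the exponential rate λ, the posterior after n observations with total T = Σxᵢ is Gamma(α+n, β+T).
Sum of observations T = 4.79 hours; n = 11.
Posterior: Gamma(8.9+11, 19.4+4.79) = Gamma(19.9, 24.19).
Posterior mean of λ = α/β = 19.9/24.19 = 0.8227.

0.8227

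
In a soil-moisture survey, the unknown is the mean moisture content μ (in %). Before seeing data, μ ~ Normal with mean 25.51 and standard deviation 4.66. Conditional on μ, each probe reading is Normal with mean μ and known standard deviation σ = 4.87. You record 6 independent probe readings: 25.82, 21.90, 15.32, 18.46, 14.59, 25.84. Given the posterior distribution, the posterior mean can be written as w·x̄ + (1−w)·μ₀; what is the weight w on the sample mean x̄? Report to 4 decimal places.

0.8460

For Normal data with known variance σ², a Normal(μ₀, σ₀²) prior on μ is conjugate. Posterior precision = 1/σ₀² + n/σ²; posterior mean is the precision-weighted average of μ₀ and x̄.
σ₀² = 4.66² = 21.7156, σ² = 4.87² = 23.7169. Prior precision 1/σ₀² = 1/21.7156; data precision n/σ² = 6/23.7169.
w = (n/σ²)/(1/σ₀² + n/σ²) = n·σ₀²/(σ² + n·σ₀²) = 6·21.7156/(23.7169 + 6·21.7156) = 130.2936/154.0105 = 0.8460.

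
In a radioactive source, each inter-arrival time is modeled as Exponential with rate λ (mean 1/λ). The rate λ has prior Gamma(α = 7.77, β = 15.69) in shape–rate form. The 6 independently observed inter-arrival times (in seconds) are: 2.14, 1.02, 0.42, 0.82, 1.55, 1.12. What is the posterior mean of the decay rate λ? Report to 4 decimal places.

With a Gamma(shape α, rate β) prior on the exponential rate λ, the posterior after n observations with total T = Σxᵢ is Gamma(α+n, β+T).
Sum of observations T = 7.07 seconds; n = 6.
Posterior: Gamma(7.77+6, 15.69+7.07) = Gamma(13.77, 22.76).
Posterior mean of λ = α/β = 13.77/22.76 = 0.6050.

0.6050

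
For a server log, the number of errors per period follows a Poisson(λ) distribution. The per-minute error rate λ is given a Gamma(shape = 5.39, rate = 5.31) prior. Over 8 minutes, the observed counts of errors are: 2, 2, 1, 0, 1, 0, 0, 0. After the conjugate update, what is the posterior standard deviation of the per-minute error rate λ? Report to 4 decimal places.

With a Gamma(shape α, rate β) prior, the Poisson likelihood is conjugate: the posterior is Gamma(α + ΣXᵢ, β + n).
Sum of counts S = 6 over n = 8 minutes.
Posterior: Gamma(α+S, β+n) = Gamma(5.39+6, 5.31+8) = Gamma(11.39, 13.31).
SD = √α/β = √11.39/13.31 = 0.2536.

0.2536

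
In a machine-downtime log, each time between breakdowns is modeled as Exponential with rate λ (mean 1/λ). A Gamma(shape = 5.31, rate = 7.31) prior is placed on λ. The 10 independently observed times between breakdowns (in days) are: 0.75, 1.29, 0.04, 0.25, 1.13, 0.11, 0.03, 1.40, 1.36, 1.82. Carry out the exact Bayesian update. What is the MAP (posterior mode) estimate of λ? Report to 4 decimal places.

0.9238

With a Gamma(shape α, rate β) prior on the exponential rate λ, the posterior after n observations with total T = Σxᵢ is Gamma(α+n, β+T).
Sum of observations T = 8.18 days; n = 10.
Posterior: Gamma(5.31+10, 7.31+8.18) = Gamma(15.31, 15.49).
Mode = (α−1)/β = 0.9238.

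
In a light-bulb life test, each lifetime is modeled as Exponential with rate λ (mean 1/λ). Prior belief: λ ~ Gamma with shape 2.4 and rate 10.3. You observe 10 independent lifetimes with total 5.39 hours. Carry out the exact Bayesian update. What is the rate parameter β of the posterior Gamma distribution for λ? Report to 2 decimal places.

15.69

With a Gamma(shape α, rate β) prior on the exponential rate λ, the posterior after n observations with total T = Σxᵢ is Gamma(α+n, β+T).
Posterior: Gamma(2.4+10, 10.3+5.39) = Gamma(12.4, 15.69).
Posterior β = 15.69.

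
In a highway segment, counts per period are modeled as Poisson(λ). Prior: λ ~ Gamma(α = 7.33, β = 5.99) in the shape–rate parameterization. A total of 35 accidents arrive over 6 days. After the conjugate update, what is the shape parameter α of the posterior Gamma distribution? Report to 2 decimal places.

With a Gamma(shape α, rate β) prior, the Poisson likelihood is conjugate: the posterior is Gamma(α + ΣXᵢ, β + n).
Posterior: Gamma(α+S, β+n) = Gamma(7.33+35, 5.99+6) = Gamma(42.33, 11.99).
Posterior α = 42.33.

42.33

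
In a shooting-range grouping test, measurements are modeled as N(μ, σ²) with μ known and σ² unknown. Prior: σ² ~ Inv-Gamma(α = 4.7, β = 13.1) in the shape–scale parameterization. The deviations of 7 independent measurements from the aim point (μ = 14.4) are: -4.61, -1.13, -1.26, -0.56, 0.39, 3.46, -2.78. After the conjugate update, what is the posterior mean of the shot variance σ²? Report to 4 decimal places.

With known mean μ and an Inverse-Gamma(α, β) prior on σ², the Normal likelihood is conjugate: posterior is Inv-Gamma(α + n/2, β + Σ(xᵢ−μ)²/2).
Σ(xᵢ−μ)² = (-4.61)² + (-1.13)² + (-1.26)² + (-0.56)² + (0.39)² + (3.46)² + (-2.78)² = 44.2823.
Posterior: Inv-Gamma(4.7 + 7/2, 13.1 + 44.2823/2) = Inv-Gamma(8.20, 35.24115).
E[σ²|data] = β/(α−1) = 35.24115/7.20 = 4.8946.

4.8946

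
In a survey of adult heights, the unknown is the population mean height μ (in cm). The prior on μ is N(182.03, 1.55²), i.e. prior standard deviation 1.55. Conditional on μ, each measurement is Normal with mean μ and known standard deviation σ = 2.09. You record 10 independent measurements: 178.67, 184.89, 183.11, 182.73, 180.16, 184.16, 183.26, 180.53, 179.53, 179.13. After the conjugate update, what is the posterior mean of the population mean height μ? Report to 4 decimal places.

For Normal data with known variance σ², a Normal(μ₀, σ₀²) prior on μ is conjugate. Posterior precision = 1/σ₀² + n/σ²; posterior mean is the precision-weighted average of μ₀ and x̄.
Σxᵢ = 178.67 + 184.89 + 183.11 + 182.73 + 180.16 + 184.16 + 183.26 + 180.53 + 179.53 + 179.13 = 1816.17, so n·x̄ = 1816.17.
σ₀² = 1.55² = 2.4025, σ² = 2.09² = 4.3681; σ² + n·σ₀² = 4.3681 + 10·2.4025 = 28.3931.
Posterior mean = (μ₀/σ₀² + n·x̄/σ²)/(1/σ₀² + n/σ²) = (σ²·μ₀ + σ₀²·n·x̄)/(σ² + n·σ₀²) = (4.3681·182.03 + 2.4025·1816.17)/28.3931 = 5158.473668/28.3931 = 181.6805.

181.6805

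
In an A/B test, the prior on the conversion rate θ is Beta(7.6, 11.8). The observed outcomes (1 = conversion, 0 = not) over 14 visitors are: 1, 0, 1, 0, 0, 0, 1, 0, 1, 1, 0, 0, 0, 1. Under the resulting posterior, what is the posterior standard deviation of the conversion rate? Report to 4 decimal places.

0.0838

The Beta prior is conjugate to a Binomial/Bernoulli likelihood; the update adds successes to α and failures to β.
Posterior: Beta(α+k, β+n−k) = Beta(7.6+6, 11.8+8) = Beta(13.6, 19.8).
Var = αβ/((α+β)²(α+β+1)) = 13.6·19.8/(33.4²·34.4) = 0.00701702; SD = √0.00701702 = 0.0838.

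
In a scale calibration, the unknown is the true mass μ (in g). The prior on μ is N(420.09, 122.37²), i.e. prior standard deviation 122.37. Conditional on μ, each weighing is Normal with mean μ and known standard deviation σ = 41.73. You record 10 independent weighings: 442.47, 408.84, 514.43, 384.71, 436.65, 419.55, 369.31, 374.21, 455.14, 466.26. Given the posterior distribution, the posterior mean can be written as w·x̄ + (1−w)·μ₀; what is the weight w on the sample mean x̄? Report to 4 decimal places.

0.9885

For Normal data with known variance σ², a Normal(μ₀, σ₀²) prior on μ is conjugate. Posterior precision = 1/σ₀² + n/σ²; posterior mean is the precision-weighted average of μ₀ and x̄.
σ₀² = 122.37² = 14974.4169, σ² = 41.73² = 1741.3929. Prior precision 1/σ₀² = 1/14974.4169; data precision n/σ² = 10/1741.3929.
w = (n/σ²)/(1/σ₀² + n/σ²) = n·σ₀²/(σ² + n·σ₀²) = 10·14974.4169/(1741.3929 + 10·14974.4169) = 149744.169/151485.5619 = 0.9885.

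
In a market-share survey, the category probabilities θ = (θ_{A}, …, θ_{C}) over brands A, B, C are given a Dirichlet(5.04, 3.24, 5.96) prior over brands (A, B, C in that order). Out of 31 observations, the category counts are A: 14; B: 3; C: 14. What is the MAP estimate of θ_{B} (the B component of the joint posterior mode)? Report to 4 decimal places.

0.1241

The Dirichlet prior is conjugate to the Multinomial likelihood: each posterior αⱼ = prior αⱼ + observed count nⱼ.
Posterior concentration: (19.04, 6.24, 19.96), total = 45.24.
Joint mode component: (α_{B}−1)/(Σα−K) = 5.24/42.24 = 0.1241.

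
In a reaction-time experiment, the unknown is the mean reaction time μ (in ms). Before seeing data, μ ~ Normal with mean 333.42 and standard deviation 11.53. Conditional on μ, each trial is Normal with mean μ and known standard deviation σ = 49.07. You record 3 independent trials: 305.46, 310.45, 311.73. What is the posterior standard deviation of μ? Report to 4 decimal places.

10.6794

For Normal data with known variance σ², a Normal(μ₀, σ₀²) prior on μ is conjugate. Posterior precision = 1/σ₀² + n/σ²; posterior mean is the precision-weighted average of μ₀ and x̄.
σ₀² = 11.53² = 132.9409, σ² = 49.07² = 2407.8649; σ² + n·σ₀² = 2407.8649 + 3·132.9409 = 2806.6876.
Posterior precision = 1/σ₀² + n/σ² = 1/132.9409 + 3/2407.8649 = (σ² + n·σ₀²)/(σ₀²σ²) = 2806.6876/(132.9409·2407.8649); posterior variance σₙ² = σ₀²σ²/(σ² + n·σ₀²) = 132.9409·2407.8649/2806.6876 = 114.050358.
Posterior SD = √σₙ² = √(132.9409·2407.8649/2806.6876) = 10.6794.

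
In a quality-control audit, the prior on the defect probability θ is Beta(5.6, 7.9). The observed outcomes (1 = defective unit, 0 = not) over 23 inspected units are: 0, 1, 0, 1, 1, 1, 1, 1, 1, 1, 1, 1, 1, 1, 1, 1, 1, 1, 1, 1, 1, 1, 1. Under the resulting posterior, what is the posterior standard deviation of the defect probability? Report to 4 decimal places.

0.0726

The Beta prior is conjugate to a Binomial/Bernoulli likelihood; the update adds successes to α and failures to β.
Posterior: Beta(α+k, β+n−k) = Beta(5.6+21, 7.9+2) = Beta(26.6, 9.9).
Var = αβ/((α+β)²(α+β+1)) = 26.6·9.9/(36.5²·37.5) = 0.00527108; SD = √0.00527108 = 0.0726.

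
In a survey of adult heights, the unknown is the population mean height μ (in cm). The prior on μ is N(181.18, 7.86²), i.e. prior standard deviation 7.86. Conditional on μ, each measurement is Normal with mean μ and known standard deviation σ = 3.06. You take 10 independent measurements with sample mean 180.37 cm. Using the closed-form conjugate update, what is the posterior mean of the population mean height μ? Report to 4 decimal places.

180.3821

For Normal data with known variance σ², a Normal(μ₀, σ₀²) prior on μ is conjugate. Posterior precision = 1/σ₀² + n/σ²; posterior mean is the precision-weighted average of μ₀ and x̄.
n·x̄ = 10·180.37 = 1803.7.
σ₀² = 7.86² = 61.7796, σ² = 3.06² = 9.3636; σ² + n·σ₀² = 9.3636 + 10·61.7796 = 627.1596.
Posterior mean = (μ₀/σ₀² + n·x̄/σ²)/(1/σ₀² + n/σ²) = (σ²·μ₀ + σ₀²·n·x̄)/(σ² + n·σ₀²) = (9.3636·181.18 + 61.7796·1803.7)/627.1596 = 113128.361568/627.1596 = 180.3821.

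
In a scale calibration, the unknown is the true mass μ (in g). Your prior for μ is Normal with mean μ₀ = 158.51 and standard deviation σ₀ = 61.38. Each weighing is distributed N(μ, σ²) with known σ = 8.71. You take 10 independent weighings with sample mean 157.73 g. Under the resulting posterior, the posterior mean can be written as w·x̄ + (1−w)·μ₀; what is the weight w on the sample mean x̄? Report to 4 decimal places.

0.9980

For Normal data with known variance σ², a Normal(μ₀, σ₀²) prior on μ is conjugate. Posterior precision = 1/σ₀² + n/σ²; posterior mean is the precision-weighted average of μ₀ and x̄.
σ₀² = 61.38² = 3767.5044, σ² = 8.71² = 75.8641. Prior precision 1/σ₀² = 1/3767.5044; data precision n/σ² = 10/75.8641.
w = (n/σ²)/(1/σ₀² + n/σ²) = n·σ₀²/(σ² + n·σ₀²) = 10·3767.5044/(75.8641 + 10·3767.5044) = 37675.044/37750.9081 = 0.9980.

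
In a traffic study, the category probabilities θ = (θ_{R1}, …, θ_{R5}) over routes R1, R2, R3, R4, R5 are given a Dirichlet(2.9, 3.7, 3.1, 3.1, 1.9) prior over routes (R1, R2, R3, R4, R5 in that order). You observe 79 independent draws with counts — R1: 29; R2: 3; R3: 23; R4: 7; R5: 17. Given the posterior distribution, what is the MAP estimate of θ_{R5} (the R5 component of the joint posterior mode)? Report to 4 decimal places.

0.2018

The Dirichlet prior is conjugate to the Multinomial likelihood: each posterior αⱼ = prior αⱼ + observed count nⱼ.
Posterior concentration: (31.9, 6.7, 26.1, 10.1, 18.9), total = 93.7.
Joint mode component: (α_{R5}−1)/(Σα−K) = 17.9/88.7 = 0.2018.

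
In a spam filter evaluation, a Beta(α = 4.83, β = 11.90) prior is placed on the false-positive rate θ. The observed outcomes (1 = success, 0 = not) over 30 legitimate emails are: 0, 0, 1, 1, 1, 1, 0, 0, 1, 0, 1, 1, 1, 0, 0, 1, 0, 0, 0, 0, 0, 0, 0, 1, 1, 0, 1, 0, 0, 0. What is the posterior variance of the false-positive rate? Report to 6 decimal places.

0.004828

The Beta prior is conjugate to a Binomial/Bernoulli likelihood; the update adds successes to α and failures to β.
Posterior: Beta(α+k, β+n−k) = Beta(4.83+12, 11.90+18) = Beta(16.83, 29.90).
Var = αβ/((α+β)²(α+β+1)) = 16.83·29.90/(46.73²·47.73) = 0.004828.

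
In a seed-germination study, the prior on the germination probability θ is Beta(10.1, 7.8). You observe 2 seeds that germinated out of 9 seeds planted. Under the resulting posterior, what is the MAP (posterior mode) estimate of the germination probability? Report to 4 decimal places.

The Beta prior is conjugate to a Binomial/Bernoulli likelihood; the update adds successes to α and failures to β.
Posterior: Beta(α+k, β+n−k) = Beta(10.1+2, 7.8+7) = Beta(12.1, 14.8).
Mode of Beta(a,b) for a,b>1 is (a−1)/(a+b−2) = 11.1/24.9 = 0.4458.

0.4458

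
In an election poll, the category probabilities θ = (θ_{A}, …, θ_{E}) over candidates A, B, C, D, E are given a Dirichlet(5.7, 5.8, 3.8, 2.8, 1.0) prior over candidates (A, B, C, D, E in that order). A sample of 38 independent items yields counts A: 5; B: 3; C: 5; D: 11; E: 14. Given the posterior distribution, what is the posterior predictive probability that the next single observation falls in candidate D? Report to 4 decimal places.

The Dirichlet prior is conjugate to the Multinomial likelihood: each posterior αⱼ = prior αⱼ + observed count nⱼ.
Posterior concentration: (10.7, 8.8, 8.8, 13.8, 15.0), total = 57.1.
P(next = D | data) = α_{D}/Σα = 0.2417.

0.2417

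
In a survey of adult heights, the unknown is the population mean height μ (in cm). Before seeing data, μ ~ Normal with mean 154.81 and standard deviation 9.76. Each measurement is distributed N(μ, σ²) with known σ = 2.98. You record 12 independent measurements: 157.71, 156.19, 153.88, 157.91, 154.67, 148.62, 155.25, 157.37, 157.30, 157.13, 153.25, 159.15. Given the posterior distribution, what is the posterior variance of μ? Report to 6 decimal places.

For Normal data with known variance σ², a Normal(μ₀, σ₀²) prior on μ is conjugate. Posterior precision = 1/σ₀² + n/σ²; posterior mean is the precision-weighted average of μ₀ and x̄.
σ₀² = 9.76² = 95.2576, σ² = 2.98² = 8.8804; σ² + n·σ₀² = 8.8804 + 12·95.2576 = 1151.9716.
Posterior precision = 1/σ₀² + n/σ² = 1/95.2576 + 12/8.8804 = (σ² + n·σ₀²)/(σ₀²σ²) = 1151.9716/(95.2576·8.8804); posterior variance σₙ² = σ₀²σ²/(σ² + n·σ₀²) = 95.2576·8.8804/1151.9716 = 0.734329.

0.734329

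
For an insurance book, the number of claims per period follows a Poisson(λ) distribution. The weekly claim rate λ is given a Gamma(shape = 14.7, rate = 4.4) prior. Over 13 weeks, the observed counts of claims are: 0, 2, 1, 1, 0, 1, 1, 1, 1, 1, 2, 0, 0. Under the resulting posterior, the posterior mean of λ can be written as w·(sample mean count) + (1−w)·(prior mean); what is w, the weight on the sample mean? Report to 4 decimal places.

0.7471

With a Gamma(shape α, rate β) prior, the Poisson likelihood is conjugate: the posterior is Gamma(α + ΣXᵢ, β + n).
Posterior mean = (α₀+S)/(β₀+n) = [n/(β₀+n)]·(S/n) + [β₀/(β₀+n)]·(α₀/β₀), so only n and β₀ enter the weight.
Weight on data w = n/(β₀+n) = 13/(4.4+13) = 13/17.4 = 0.7471.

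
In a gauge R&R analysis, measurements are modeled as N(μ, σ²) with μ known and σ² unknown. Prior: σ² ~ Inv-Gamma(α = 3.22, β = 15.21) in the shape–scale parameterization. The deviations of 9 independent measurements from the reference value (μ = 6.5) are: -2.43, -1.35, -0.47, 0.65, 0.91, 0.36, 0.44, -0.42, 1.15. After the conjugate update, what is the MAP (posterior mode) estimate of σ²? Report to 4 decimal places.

With known mean μ and an Inverse-Gamma(α, β) prior on σ², the Normal likelihood is conjugate: posterior is Inv-Gamma(α + n/2, β + Σ(xᵢ−μ)²/2).
Σ(xᵢ−μ)² = (-2.43)² + (-1.35)² + (-0.47)² + (0.65)² + (0.91)² + (0.36)² + (0.44)² + (-0.42)² + (1.15)² = 11.0210.
Posterior: Inv-Gamma(3.22 + 9/2, 15.21 + 11.0210/2) = Inv-Gamma(7.72, 20.72050).
Mode = β/(α+1) = 20.72050/8.72 = 2.3762.

2.3762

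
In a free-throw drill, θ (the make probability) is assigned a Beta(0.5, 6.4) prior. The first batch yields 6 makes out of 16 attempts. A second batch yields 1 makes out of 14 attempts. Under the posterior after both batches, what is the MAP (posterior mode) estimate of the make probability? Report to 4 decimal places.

The Beta prior is conjugate to a Binomial/Bernoulli likelihood; the update adds successes to α and failures to β.
After batch 1: Beta(0.5+6, 6.4+10) = Beta(6.5, 16.4).
After batch 2: Beta(6.5+1, 16.4+13) = Beta(7.5, 29.4).
Mode of Beta(a,b) for a,b>1 is (a−1)/(a+b−2) = 6.5/34.9 = 0.1862.

0.1862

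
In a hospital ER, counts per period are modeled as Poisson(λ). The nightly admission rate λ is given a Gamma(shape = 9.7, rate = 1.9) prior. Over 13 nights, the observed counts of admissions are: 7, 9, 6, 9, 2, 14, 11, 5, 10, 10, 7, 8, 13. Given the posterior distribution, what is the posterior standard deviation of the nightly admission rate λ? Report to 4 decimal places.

With a Gamma(shape α, rate β) prior, the Poisson likelihood is conjugate: the posterior is Gamma(α + ΣXᵢ, β + n).
Sum of counts S = 111 over n = 13 nights.
Posterior: Gamma(α+S, β+n) = Gamma(9.7+111, 1.9+13) = Gamma(120.7, 14.9).
SD = √α/β = √120.7/14.9 = 0.7373.

0.7373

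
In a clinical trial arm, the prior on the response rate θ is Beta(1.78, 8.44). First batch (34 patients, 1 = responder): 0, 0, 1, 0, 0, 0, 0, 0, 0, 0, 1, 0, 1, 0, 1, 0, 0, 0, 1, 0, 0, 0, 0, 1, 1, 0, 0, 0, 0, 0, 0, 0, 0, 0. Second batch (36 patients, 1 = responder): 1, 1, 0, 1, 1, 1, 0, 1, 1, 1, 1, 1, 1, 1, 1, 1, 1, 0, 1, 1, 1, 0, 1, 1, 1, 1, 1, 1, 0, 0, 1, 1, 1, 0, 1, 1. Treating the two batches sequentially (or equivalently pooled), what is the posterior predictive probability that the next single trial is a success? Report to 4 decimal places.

0.4710

The Beta prior is conjugate to a Binomial/Bernoulli likelihood; the update adds successes to α and failures to β.
After batch 1: Beta(1.78+7, 8.44+27) = Beta(8.78, 35.44).
After batch 2: Beta(8.78+29, 35.44+7) = Beta(37.78, 42.44).
For a single future Bernoulli trial, P(success | data) = α/(α+β) = 0.4710.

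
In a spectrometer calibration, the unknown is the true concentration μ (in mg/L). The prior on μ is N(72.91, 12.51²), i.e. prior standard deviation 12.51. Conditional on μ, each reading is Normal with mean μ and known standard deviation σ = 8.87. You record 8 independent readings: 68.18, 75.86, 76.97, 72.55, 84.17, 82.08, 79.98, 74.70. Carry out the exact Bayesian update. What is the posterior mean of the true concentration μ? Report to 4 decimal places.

For Normal data with known variance σ², a Normal(μ₀, σ₀²) prior on μ is conjugate. Posterior precision = 1/σ₀² + n/σ²; posterior mean is the precision-weighted average of μ₀ and x̄.
Σxᵢ = 68.18 + 75.86 + 76.97 + 72.55 + 84.17 + 82.08 + 79.98 + 74.70 = 614.49, so n·x̄ = 614.49.
σ₀² = 12.51² = 156.5001, σ² = 8.87² = 78.6769; σ² + n·σ₀² = 78.6769 + 8·156.5001 = 1330.6777.
Posterior mean = (μ₀/σ₀² + n·x̄/σ²)/(1/σ₀² + n/σ²) = (σ²·μ₀ + σ₀²·n·x̄)/(σ² + n·σ₀²) = (78.6769·72.91 + 156.5001·614.49)/1330.6777 = 101904.079228/1330.6777 = 76.5806.

76.5806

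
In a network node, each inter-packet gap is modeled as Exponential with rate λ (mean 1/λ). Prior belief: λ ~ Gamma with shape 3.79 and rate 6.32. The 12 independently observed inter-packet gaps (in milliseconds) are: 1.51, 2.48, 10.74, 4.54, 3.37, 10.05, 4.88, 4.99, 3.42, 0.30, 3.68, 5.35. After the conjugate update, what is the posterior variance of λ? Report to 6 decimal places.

With a Gamma(shape α, rate β) prior on the exponential rate λ, the posterior after n observations with total T = Σxᵢ is Gamma(α+n, β+T).
Sum of observations T = 55.31 milliseconds; n = 12.
Posterior: Gamma(3.79+12, 6.32+55.31) = Gamma(15.79, 61.63).
Var = α/β² = 0.004157.

0.004157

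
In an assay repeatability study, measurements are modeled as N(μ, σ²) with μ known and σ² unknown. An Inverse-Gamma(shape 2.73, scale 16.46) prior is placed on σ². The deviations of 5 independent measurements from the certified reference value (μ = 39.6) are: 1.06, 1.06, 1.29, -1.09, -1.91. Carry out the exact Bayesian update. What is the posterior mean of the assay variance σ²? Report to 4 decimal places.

4.9252

With known mean μ and an Inverse-Gamma(α, β) prior on σ², the Normal likelihood is conjugate: posterior is Inv-Gamma(α + n/2, β + Σ(xᵢ−μ)²/2).
Σ(xᵢ−μ)² = (1.06)² + (1.06)² + (1.29)² + (-1.09)² + (-1.91)² = 8.7475.
Posterior: Inv-Gamma(2.73 + 5/2, 16.46 + 8.7475/2) = Inv-Gamma(5.23, 20.83375).
E[σ²|data] = β/(α−1) = 20.83375/4.23 = 4.9252.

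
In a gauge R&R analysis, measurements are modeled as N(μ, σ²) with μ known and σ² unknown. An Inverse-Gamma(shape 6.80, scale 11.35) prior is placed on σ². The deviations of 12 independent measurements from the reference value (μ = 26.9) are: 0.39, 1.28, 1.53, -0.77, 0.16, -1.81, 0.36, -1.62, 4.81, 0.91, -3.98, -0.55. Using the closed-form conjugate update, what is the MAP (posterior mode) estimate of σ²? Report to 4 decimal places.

With known mean μ and an Inverse-Gamma(α, β) prior on σ², the Normal likelihood is conjugate: posterior is Inv-Gamma(α + n/2, β + Σ(xᵢ−μ)²/2).
Σ(xᵢ−μ)² = (0.39)² + (1.28)² + (1.53)² + (-0.77)² + (0.16)² + (-1.81)² + (0.36)² + (-1.62)² + (4.81)² + (0.91)² + (-3.98)² + (-0.55)² = 50.8871.
Posterior: Inv-Gamma(6.80 + 12/2, 11.35 + 50.8871/2) = Inv-Gamma(12.80, 36.79355).
Mode = β/(α+1) = 36.79355/13.80 = 2.6662.

2.6662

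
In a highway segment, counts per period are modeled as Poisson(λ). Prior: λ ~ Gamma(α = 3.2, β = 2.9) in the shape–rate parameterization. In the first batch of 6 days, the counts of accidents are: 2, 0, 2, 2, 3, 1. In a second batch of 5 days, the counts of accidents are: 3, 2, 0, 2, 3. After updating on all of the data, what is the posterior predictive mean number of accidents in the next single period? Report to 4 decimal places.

1.6691

With a Gamma(shape α, rate β) prior, the Poisson likelihood is conjugate: the posterior is Gamma(α + ΣXᵢ, β + n).
Batch 1: sum of counts S = 10 over n = 6 days.
After batch 1: Gamma(α+S, β+n) = Gamma(3.2+10, 2.9+6) = Gamma(13.2, 8.9).
Batch 2: sum of counts S = 10 over n = 5 days.
After batch 2: Gamma(α+S, β+n) = Gamma(13.2+10, 8.9+5) = Gamma(23.2, 13.9).
The predictive distribution for one future period is NegBinom with mean α/β = 1.6691.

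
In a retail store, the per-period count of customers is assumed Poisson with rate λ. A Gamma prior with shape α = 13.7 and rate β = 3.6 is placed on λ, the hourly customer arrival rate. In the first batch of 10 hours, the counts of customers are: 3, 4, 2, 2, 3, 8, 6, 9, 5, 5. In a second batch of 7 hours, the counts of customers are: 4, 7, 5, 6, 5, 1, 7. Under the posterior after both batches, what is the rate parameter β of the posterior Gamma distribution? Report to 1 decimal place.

With a Gamma(shape α, rate β) prior, the Poisson likelihood is conjugate: the posterior is Gamma(α + ΣXᵢ, β + n).
Batch 1: sum of counts S = 47 over n = 10 hours.
After batch 1: Gamma(α+S, β+n) = Gamma(13.7+47, 3.6+10) = Gamma(60.7, 13.6).
Batch 2: sum of counts S = 35 over n = 7 hours.
After batch 2: Gamma(α+S, β+n) = Gamma(60.7+35, 13.6+7) = Gamma(95.7, 20.6).
Posterior β = 20.6.

20.6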